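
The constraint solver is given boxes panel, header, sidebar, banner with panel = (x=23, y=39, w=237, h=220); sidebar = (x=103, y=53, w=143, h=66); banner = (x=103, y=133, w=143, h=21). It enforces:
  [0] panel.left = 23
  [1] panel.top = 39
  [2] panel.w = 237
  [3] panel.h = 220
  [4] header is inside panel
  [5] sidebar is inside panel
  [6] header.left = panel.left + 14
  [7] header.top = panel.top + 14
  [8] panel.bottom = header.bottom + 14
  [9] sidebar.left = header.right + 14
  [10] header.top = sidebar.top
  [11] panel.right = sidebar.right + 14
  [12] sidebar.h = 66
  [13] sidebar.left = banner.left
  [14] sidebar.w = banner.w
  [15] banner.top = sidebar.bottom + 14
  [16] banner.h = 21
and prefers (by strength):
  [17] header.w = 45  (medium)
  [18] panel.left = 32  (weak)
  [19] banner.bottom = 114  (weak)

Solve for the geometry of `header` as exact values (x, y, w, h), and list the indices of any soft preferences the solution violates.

1. header.x = 37  [header.left = panel.left + 14]
2. header.y = 53  [header.top = panel.top + 14]
3. header.h = 192  [panel.bottom = header.bottom + 14]
4. header.w = 52  [sidebar.left = header.right + 14]

header = (x=37, y=53, w=52, h=192)
violated soft preferences: 17, 18, 19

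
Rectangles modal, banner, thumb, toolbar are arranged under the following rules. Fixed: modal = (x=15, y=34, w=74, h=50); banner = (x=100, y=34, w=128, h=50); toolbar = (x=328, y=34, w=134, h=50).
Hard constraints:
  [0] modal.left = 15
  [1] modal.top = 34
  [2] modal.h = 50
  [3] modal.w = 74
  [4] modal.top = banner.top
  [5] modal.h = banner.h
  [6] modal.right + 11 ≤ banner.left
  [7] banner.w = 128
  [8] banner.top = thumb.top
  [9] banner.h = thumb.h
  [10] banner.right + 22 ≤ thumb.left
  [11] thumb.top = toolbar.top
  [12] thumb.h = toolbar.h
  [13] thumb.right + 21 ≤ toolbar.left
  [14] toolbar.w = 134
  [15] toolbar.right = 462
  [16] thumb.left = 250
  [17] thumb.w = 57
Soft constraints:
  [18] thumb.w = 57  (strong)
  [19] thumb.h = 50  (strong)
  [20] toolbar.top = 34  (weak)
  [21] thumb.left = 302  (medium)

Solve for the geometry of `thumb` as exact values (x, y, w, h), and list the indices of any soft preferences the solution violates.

thumb = (x=250, y=34, w=57, h=50)
violated soft preferences: 21

1. thumb.y = 34  [banner.top = thumb.top]
2. thumb.h = 50  [banner.h = thumb.h]
3. thumb.x = 250  [thumb.left = 250]
4. thumb.w = 57  [thumb.w = 57]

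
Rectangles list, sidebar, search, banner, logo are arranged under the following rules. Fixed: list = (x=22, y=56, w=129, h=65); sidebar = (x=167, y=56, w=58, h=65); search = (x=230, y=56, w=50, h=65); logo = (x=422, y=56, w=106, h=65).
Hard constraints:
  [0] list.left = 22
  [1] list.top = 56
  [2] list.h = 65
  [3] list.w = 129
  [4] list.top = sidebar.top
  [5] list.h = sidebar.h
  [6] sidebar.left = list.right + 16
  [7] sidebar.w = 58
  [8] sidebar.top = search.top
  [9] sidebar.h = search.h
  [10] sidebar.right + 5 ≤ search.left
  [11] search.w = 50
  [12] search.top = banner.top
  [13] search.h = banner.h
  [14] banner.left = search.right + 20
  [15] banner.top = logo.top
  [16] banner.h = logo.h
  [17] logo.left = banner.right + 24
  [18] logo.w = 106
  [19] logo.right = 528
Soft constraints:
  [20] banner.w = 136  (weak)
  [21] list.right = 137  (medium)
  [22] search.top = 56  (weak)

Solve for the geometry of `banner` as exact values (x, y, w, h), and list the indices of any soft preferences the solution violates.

1. banner.y = 56  [search.top = banner.top]
2. banner.h = 65  [search.h = banner.h]
3. banner.x = 300  [banner.left = search.right + 20]
4. banner.w = 98  [logo.left = banner.right + 24]

banner = (x=300, y=56, w=98, h=65)
violated soft preferences: 20, 21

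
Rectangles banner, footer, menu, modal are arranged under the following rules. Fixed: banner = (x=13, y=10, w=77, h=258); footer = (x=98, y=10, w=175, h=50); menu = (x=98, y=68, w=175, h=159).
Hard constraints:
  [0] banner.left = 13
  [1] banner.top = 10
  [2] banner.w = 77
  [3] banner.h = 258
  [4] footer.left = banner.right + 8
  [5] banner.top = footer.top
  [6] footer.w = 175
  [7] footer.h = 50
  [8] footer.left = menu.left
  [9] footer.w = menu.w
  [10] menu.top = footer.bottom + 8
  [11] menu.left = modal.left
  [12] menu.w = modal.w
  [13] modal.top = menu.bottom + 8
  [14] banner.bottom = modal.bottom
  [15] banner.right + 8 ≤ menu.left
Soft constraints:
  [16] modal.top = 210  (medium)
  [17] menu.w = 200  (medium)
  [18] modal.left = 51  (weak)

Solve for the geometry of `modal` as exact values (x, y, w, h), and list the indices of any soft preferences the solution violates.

modal = (x=98, y=235, w=175, h=33)
violated soft preferences: 16, 17, 18

1. modal.x = 98  [menu.left = modal.left]
2. modal.w = 175  [menu.w = modal.w]
3. modal.y = 235  [modal.top = menu.bottom + 8]
4. modal.h = 33  [banner.bottom = modal.bottom]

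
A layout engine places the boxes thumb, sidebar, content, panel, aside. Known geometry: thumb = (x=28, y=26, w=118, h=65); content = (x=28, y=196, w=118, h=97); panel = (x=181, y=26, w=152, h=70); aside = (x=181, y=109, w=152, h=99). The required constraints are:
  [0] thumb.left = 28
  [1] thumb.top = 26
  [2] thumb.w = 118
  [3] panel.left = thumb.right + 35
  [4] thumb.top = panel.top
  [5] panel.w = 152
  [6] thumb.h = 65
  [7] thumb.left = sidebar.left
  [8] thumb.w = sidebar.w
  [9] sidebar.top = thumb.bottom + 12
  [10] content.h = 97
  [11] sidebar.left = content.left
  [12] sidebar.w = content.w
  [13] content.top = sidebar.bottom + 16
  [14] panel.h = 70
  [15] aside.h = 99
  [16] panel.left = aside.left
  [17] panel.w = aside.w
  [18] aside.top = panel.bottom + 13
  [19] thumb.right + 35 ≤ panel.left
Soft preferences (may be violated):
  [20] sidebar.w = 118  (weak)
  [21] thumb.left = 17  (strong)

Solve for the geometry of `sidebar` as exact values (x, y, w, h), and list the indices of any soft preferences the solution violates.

1. sidebar.x = 28  [thumb.left = sidebar.left]
2. sidebar.w = 118  [thumb.w = sidebar.w]
3. sidebar.y = 103  [sidebar.top = thumb.bottom + 12]
4. sidebar.h = 77  [content.top = sidebar.bottom + 16]

sidebar = (x=28, y=103, w=118, h=77)
violated soft preferences: 21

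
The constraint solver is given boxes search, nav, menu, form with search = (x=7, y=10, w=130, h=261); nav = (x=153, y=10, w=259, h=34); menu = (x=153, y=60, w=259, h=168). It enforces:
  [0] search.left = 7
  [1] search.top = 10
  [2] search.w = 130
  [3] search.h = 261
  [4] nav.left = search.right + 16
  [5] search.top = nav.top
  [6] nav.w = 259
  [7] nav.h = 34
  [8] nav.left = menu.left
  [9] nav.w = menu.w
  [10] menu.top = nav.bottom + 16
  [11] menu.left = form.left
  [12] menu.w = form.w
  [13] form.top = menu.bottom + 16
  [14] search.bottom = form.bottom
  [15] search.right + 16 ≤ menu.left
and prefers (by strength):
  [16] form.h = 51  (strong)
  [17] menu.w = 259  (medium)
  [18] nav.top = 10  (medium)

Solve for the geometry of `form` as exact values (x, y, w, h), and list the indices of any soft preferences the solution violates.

form = (x=153, y=244, w=259, h=27)
violated soft preferences: 16

1. form.x = 153  [menu.left = form.left]
2. form.w = 259  [menu.w = form.w]
3. form.y = 244  [form.top = menu.bottom + 16]
4. form.h = 27  [search.bottom = form.bottom]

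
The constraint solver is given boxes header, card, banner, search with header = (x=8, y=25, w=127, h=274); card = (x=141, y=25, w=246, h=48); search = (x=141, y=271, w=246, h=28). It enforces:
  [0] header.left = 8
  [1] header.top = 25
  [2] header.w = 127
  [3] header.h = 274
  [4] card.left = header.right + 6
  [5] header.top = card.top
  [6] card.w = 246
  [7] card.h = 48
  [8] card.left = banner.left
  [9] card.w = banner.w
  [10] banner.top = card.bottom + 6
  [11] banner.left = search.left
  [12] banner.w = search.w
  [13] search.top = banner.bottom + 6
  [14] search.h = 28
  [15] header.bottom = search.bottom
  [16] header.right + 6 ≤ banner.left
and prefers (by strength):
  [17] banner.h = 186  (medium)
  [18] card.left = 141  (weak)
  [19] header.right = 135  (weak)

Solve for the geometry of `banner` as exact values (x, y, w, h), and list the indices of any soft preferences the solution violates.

1. banner.x = 141  [card.left = banner.left]
2. banner.w = 246  [card.w = banner.w]
3. banner.y = 79  [banner.top = card.bottom + 6]
4. banner.h = 186  [search.top = banner.bottom + 6]

banner = (x=141, y=79, w=246, h=186)
violated soft preferences: none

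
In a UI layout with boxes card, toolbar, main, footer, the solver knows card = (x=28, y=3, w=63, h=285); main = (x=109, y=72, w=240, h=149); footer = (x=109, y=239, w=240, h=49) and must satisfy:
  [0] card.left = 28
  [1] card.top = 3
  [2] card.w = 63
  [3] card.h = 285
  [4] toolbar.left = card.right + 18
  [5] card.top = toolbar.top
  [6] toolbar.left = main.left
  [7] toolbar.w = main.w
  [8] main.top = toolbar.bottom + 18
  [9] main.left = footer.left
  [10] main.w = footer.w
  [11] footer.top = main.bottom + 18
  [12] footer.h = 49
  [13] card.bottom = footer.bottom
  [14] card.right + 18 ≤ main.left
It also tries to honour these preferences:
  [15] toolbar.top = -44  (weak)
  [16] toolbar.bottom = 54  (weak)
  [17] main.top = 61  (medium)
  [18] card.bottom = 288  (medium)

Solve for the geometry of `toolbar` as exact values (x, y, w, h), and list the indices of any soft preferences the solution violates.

1. toolbar.x = 109  [toolbar.left = card.right + 18]
2. toolbar.y = 3  [card.top = toolbar.top]
3. toolbar.w = 240  [toolbar.w = main.w]
4. toolbar.h = 51  [main.top = toolbar.bottom + 18]

toolbar = (x=109, y=3, w=240, h=51)
violated soft preferences: 15, 17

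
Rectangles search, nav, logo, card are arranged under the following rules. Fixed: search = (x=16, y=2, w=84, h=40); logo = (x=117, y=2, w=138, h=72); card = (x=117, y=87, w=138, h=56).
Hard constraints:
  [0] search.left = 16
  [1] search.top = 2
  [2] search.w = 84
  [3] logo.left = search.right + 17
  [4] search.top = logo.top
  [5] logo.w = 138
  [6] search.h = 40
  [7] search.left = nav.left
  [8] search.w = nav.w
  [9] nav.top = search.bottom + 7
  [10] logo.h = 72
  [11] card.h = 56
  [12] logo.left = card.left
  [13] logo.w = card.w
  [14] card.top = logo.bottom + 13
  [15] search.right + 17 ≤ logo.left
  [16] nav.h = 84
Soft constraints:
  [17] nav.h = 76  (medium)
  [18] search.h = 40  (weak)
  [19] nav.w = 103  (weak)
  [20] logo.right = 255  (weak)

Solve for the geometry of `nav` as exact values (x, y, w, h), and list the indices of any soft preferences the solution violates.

1. nav.x = 16  [search.left = nav.left]
2. nav.w = 84  [search.w = nav.w]
3. nav.y = 49  [nav.top = search.bottom + 7]
4. nav.h = 84  [nav.h = 84]

nav = (x=16, y=49, w=84, h=84)
violated soft preferences: 17, 19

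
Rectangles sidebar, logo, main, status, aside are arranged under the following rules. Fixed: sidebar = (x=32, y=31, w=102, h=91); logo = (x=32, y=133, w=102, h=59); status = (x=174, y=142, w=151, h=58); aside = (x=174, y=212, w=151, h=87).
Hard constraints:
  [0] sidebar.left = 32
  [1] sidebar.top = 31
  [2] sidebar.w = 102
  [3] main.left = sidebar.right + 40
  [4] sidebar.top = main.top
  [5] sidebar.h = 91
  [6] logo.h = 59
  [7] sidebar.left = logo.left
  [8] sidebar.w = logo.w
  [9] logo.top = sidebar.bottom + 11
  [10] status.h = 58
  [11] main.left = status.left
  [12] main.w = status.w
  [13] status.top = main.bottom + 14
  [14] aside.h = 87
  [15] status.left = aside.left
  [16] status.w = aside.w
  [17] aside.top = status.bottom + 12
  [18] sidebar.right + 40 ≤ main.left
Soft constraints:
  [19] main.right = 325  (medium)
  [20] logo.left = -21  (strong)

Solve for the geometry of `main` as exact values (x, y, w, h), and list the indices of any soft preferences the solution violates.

1. main.x = 174  [main.left = sidebar.right + 40]
2. main.y = 31  [sidebar.top = main.top]
3. main.w = 151  [main.w = status.w]
4. main.h = 97  [status.top = main.bottom + 14]

main = (x=174, y=31, w=151, h=97)
violated soft preferences: 20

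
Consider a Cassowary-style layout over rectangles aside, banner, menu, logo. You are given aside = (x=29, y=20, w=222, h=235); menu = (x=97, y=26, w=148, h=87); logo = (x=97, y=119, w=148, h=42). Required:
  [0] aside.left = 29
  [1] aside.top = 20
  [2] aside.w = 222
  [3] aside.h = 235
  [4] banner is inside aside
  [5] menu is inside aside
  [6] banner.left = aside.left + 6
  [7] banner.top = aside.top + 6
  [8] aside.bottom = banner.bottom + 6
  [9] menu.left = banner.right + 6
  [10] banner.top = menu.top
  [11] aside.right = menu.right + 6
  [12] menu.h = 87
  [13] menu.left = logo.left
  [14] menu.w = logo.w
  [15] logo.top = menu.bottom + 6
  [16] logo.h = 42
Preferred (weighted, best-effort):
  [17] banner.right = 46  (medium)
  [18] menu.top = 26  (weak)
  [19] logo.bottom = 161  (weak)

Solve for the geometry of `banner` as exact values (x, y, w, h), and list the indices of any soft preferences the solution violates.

banner = (x=35, y=26, w=56, h=223)
violated soft preferences: 17

1. banner.x = 35  [banner.left = aside.left + 6]
2. banner.y = 26  [banner.top = aside.top + 6]
3. banner.h = 223  [aside.bottom = banner.bottom + 6]
4. banner.w = 56  [menu.left = banner.right + 6]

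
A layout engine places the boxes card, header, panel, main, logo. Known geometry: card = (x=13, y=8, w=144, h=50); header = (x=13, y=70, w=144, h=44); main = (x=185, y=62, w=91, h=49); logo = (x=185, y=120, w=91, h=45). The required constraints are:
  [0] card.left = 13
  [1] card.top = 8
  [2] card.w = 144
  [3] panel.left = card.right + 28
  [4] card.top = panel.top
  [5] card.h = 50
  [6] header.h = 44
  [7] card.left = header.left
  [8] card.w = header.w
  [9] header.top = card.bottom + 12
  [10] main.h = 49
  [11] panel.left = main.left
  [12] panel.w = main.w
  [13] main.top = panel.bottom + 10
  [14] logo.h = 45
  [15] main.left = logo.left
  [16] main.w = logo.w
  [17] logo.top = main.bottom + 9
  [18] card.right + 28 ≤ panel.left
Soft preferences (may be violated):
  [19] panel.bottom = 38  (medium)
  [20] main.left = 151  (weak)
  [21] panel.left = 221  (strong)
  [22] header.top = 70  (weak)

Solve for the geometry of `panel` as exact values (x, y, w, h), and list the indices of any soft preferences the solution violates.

1. panel.x = 185  [panel.left = card.right + 28]
2. panel.y = 8  [card.top = panel.top]
3. panel.w = 91  [panel.w = main.w]
4. panel.h = 44  [main.top = panel.bottom + 10]

panel = (x=185, y=8, w=91, h=44)
violated soft preferences: 19, 20, 21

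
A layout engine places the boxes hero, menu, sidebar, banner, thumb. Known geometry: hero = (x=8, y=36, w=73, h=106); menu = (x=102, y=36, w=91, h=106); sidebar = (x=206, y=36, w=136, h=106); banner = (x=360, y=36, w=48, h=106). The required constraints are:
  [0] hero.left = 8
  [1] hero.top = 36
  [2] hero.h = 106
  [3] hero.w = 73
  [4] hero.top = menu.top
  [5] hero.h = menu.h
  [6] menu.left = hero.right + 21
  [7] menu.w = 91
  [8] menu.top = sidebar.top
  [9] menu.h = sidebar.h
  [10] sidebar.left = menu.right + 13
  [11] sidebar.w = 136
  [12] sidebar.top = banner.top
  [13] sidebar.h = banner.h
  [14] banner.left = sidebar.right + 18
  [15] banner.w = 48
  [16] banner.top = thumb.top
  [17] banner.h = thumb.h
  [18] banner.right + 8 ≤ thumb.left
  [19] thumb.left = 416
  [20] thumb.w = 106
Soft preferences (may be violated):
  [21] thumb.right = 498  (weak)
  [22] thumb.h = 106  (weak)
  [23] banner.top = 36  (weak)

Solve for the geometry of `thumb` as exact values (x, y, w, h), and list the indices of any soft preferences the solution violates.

thumb = (x=416, y=36, w=106, h=106)
violated soft preferences: 21

1. thumb.y = 36  [banner.top = thumb.top]
2. thumb.h = 106  [banner.h = thumb.h]
3. thumb.x = 416  [thumb.left = 416]
4. thumb.w = 106  [thumb.w = 106]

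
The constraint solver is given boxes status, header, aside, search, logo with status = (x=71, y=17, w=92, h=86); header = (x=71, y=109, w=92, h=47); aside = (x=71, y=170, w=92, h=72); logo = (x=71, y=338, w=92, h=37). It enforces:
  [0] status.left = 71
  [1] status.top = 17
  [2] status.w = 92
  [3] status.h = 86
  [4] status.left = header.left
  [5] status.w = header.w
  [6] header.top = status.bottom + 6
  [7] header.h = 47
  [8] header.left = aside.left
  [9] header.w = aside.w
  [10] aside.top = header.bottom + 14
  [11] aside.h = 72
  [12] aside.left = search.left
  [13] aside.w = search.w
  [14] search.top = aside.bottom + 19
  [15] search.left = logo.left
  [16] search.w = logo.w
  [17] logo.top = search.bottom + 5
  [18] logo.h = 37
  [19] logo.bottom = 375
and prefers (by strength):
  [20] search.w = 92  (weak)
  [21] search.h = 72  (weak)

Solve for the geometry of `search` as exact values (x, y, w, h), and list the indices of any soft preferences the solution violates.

1. search.x = 71  [aside.left = search.left]
2. search.w = 92  [aside.w = search.w]
3. search.y = 261  [search.top = aside.bottom + 19]
4. search.h = 72  [logo.top = search.bottom + 5]

search = (x=71, y=261, w=92, h=72)
violated soft preferences: none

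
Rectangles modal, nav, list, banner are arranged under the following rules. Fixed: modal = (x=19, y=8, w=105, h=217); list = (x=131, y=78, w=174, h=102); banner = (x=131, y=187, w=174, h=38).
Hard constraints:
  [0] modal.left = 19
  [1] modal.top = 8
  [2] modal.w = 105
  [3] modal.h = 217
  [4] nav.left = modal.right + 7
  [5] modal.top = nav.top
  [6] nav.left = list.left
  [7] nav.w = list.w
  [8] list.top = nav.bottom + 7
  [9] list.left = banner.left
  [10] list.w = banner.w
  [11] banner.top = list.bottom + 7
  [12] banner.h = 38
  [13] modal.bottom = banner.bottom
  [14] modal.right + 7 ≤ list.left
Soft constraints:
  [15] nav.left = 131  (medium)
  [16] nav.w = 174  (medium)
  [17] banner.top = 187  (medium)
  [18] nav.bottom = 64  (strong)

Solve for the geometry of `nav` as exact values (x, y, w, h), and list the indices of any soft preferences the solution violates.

1. nav.x = 131  [nav.left = modal.right + 7]
2. nav.y = 8  [modal.top = nav.top]
3. nav.w = 174  [nav.w = list.w]
4. nav.h = 63  [list.top = nav.bottom + 7]

nav = (x=131, y=8, w=174, h=63)
violated soft preferences: 18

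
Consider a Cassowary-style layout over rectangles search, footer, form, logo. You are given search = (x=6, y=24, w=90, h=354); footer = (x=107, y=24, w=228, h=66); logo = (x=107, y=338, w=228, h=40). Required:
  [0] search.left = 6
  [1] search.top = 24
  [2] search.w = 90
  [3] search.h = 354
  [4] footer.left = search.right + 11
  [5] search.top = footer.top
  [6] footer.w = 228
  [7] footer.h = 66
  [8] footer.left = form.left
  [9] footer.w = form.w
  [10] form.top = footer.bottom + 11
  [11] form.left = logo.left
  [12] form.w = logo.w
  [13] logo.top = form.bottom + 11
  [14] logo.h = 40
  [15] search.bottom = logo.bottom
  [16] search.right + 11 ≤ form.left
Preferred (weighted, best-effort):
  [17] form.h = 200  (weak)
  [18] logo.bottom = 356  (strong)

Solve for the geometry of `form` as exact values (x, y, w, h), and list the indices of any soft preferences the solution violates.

form = (x=107, y=101, w=228, h=226)
violated soft preferences: 17, 18

1. form.x = 107  [footer.left = form.left]
2. form.w = 228  [footer.w = form.w]
3. form.y = 101  [form.top = footer.bottom + 11]
4. form.h = 226  [logo.top = form.bottom + 11]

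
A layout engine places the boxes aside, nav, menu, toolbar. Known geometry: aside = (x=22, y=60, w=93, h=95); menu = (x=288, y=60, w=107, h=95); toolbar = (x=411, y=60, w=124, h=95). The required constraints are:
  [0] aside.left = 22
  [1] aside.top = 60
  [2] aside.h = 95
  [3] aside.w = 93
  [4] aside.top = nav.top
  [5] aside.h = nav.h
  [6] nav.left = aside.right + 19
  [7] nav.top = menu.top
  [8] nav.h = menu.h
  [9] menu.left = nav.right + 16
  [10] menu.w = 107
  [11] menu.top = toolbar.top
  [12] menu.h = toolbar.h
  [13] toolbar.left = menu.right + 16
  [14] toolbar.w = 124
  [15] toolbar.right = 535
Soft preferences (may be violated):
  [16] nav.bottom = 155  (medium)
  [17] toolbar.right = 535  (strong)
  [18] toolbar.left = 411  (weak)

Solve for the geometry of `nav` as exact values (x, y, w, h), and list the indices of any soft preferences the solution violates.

nav = (x=134, y=60, w=138, h=95)
violated soft preferences: none

1. nav.y = 60  [aside.top = nav.top]
2. nav.h = 95  [aside.h = nav.h]
3. nav.x = 134  [nav.left = aside.right + 19]
4. nav.w = 138  [menu.left = nav.right + 16]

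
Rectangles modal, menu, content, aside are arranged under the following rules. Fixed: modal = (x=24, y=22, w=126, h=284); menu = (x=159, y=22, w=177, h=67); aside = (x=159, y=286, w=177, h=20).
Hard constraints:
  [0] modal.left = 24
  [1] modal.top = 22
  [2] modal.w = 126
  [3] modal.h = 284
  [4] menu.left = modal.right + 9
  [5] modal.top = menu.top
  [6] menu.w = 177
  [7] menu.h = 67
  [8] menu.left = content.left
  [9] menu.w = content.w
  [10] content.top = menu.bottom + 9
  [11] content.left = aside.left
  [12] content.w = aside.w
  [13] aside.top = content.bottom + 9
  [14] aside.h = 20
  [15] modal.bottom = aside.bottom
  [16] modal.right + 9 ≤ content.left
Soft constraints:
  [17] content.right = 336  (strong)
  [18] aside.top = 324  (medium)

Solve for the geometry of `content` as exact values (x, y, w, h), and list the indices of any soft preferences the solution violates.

content = (x=159, y=98, w=177, h=179)
violated soft preferences: 18

1. content.x = 159  [menu.left = content.left]
2. content.w = 177  [menu.w = content.w]
3. content.y = 98  [content.top = menu.bottom + 9]
4. content.h = 179  [aside.top = content.bottom + 9]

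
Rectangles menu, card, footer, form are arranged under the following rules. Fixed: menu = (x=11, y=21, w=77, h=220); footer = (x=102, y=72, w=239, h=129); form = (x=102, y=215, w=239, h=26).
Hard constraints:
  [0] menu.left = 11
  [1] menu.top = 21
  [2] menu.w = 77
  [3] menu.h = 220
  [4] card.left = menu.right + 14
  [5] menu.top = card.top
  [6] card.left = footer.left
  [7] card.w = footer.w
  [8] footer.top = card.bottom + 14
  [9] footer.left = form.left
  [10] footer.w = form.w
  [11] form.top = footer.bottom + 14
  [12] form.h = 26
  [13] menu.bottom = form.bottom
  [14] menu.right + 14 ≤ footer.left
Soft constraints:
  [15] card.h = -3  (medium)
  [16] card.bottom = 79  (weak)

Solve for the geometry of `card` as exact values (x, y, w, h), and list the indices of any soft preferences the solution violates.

1. card.x = 102  [card.left = menu.right + 14]
2. card.y = 21  [menu.top = card.top]
3. card.w = 239  [card.w = footer.w]
4. card.h = 37  [footer.top = card.bottom + 14]

card = (x=102, y=21, w=239, h=37)
violated soft preferences: 15, 16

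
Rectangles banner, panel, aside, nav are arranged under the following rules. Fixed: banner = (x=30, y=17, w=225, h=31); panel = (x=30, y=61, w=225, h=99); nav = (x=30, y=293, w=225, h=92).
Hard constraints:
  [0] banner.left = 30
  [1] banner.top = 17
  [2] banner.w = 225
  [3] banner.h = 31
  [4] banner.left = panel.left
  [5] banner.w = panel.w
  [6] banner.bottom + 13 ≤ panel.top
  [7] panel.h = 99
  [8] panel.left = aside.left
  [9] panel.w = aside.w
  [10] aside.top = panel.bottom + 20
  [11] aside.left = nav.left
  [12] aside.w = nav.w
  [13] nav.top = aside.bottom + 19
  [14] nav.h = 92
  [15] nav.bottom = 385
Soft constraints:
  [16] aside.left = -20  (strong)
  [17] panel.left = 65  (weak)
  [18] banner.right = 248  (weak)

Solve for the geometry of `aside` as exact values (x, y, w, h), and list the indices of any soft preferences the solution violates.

1. aside.x = 30  [panel.left = aside.left]
2. aside.w = 225  [panel.w = aside.w]
3. aside.y = 180  [aside.top = panel.bottom + 20]
4. aside.h = 94  [nav.top = aside.bottom + 19]

aside = (x=30, y=180, w=225, h=94)
violated soft preferences: 16, 17, 18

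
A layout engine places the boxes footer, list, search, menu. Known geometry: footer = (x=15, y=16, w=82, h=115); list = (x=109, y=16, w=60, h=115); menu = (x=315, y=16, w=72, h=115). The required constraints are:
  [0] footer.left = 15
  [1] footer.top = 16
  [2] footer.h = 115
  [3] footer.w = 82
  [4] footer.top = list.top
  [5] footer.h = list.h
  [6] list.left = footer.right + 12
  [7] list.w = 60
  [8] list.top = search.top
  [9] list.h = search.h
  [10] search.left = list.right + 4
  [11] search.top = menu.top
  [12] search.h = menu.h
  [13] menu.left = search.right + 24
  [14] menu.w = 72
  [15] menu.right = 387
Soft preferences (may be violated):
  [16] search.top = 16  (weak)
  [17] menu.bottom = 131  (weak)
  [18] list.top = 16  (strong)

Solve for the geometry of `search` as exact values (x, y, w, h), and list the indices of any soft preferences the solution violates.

search = (x=173, y=16, w=118, h=115)
violated soft preferences: none

1. search.y = 16  [list.top = search.top]
2. search.h = 115  [list.h = search.h]
3. search.x = 173  [search.left = list.right + 4]
4. search.w = 118  [menu.left = search.right + 24]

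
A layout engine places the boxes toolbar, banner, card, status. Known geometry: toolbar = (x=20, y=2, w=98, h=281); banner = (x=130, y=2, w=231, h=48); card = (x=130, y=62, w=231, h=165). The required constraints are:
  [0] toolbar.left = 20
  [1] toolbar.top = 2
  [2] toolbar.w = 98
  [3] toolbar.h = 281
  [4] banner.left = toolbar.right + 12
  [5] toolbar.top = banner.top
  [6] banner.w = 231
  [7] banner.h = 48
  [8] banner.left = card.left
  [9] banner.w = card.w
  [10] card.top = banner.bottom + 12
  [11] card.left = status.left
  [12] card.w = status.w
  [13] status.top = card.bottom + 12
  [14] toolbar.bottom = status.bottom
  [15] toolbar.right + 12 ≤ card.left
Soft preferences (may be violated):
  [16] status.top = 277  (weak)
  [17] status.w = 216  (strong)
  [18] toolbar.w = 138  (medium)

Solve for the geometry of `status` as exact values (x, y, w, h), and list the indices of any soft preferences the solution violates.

1. status.x = 130  [card.left = status.left]
2. status.w = 231  [card.w = status.w]
3. status.y = 239  [status.top = card.bottom + 12]
4. status.h = 44  [toolbar.bottom = status.bottom]

status = (x=130, y=239, w=231, h=44)
violated soft preferences: 16, 17, 18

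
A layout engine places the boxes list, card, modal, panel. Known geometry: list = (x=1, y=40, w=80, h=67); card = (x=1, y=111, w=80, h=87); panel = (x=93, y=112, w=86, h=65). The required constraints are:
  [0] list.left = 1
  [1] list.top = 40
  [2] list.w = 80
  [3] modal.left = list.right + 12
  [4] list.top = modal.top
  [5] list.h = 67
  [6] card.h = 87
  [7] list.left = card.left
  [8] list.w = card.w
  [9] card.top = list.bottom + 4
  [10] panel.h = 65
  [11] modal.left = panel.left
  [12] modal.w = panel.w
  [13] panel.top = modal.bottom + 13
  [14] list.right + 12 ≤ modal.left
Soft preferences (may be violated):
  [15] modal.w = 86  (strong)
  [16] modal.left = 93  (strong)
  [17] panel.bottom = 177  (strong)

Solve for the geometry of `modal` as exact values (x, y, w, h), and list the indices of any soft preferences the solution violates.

modal = (x=93, y=40, w=86, h=59)
violated soft preferences: none

1. modal.x = 93  [modal.left = list.right + 12]
2. modal.y = 40  [list.top = modal.top]
3. modal.w = 86  [modal.w = panel.w]
4. modal.h = 59  [panel.top = modal.bottom + 13]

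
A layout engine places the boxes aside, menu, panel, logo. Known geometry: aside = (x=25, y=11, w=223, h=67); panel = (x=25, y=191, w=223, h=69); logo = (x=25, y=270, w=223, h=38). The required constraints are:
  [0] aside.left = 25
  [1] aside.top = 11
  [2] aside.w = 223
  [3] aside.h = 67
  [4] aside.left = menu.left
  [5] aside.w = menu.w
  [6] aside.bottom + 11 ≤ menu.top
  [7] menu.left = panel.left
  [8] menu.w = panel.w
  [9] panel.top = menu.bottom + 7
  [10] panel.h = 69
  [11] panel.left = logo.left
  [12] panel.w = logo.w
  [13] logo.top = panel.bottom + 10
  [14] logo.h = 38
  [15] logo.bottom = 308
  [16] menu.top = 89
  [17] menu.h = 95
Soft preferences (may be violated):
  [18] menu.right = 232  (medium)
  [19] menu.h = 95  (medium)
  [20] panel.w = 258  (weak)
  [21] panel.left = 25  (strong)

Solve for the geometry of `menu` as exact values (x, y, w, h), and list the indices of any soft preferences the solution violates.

menu = (x=25, y=89, w=223, h=95)
violated soft preferences: 18, 20

1. menu.x = 25  [aside.left = menu.left]
2. menu.w = 223  [aside.w = menu.w]
3. menu.y = 89  [menu.top = 89]
4. menu.h = 95  [menu.h = 95]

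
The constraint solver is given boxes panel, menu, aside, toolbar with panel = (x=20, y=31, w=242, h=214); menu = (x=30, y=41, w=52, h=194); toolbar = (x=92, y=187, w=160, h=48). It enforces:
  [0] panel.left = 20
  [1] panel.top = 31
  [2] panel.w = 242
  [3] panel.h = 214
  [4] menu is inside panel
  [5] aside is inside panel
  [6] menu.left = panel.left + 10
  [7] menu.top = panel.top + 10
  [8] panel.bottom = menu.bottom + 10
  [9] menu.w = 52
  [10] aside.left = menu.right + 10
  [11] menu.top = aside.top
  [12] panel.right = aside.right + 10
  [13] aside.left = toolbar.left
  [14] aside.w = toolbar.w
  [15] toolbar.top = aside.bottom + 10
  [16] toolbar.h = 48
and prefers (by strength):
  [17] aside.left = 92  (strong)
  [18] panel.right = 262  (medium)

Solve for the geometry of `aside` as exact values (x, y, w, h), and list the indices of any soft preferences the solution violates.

1. aside.x = 92  [aside.left = menu.right + 10]
2. aside.y = 41  [menu.top = aside.top]
3. aside.w = 160  [panel.right = aside.right + 10]
4. aside.h = 136  [toolbar.top = aside.bottom + 10]

aside = (x=92, y=41, w=160, h=136)
violated soft preferences: none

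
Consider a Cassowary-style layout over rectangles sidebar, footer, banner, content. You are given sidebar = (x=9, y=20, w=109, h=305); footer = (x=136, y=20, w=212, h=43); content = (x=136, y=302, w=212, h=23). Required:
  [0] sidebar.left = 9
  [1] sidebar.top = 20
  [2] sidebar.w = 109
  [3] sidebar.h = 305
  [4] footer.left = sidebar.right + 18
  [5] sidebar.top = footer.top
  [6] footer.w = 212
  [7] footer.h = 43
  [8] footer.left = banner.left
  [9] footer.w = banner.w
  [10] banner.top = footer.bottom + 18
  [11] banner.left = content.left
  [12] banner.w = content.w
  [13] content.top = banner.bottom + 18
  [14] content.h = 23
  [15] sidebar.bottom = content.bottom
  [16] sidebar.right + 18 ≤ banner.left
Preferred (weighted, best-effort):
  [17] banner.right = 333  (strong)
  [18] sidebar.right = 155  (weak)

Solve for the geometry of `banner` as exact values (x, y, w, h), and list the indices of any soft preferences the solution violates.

banner = (x=136, y=81, w=212, h=203)
violated soft preferences: 17, 18

1. banner.x = 136  [footer.left = banner.left]
2. banner.w = 212  [footer.w = banner.w]
3. banner.y = 81  [banner.top = footer.bottom + 18]
4. banner.h = 203  [content.top = banner.bottom + 18]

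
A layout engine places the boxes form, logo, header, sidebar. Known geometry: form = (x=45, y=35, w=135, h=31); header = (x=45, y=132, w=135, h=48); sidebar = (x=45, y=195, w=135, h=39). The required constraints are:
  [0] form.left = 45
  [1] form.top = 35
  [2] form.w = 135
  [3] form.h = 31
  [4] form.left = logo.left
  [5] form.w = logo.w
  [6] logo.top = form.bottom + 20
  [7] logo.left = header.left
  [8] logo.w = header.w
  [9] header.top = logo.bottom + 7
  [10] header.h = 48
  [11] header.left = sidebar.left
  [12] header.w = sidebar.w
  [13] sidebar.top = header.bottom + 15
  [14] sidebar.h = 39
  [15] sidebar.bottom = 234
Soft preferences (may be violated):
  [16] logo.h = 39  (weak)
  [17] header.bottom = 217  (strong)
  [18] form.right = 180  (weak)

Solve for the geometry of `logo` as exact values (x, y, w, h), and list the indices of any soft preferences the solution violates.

logo = (x=45, y=86, w=135, h=39)
violated soft preferences: 17

1. logo.x = 45  [form.left = logo.left]
2. logo.w = 135  [form.w = logo.w]
3. logo.y = 86  [logo.top = form.bottom + 20]
4. logo.h = 39  [header.top = logo.bottom + 7]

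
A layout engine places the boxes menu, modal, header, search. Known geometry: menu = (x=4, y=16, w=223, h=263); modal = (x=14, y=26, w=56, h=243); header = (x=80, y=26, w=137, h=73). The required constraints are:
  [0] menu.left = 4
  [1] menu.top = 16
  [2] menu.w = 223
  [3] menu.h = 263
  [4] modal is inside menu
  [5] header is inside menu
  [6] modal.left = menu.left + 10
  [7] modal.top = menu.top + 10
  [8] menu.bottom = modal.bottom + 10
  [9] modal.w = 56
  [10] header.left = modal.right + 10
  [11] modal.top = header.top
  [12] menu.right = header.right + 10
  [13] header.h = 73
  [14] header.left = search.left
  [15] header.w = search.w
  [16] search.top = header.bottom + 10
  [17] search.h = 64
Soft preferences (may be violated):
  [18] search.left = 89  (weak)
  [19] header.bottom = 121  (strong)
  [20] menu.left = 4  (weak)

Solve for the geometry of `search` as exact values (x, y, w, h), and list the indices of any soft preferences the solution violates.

search = (x=80, y=109, w=137, h=64)
violated soft preferences: 18, 19

1. search.x = 80  [header.left = search.left]
2. search.w = 137  [header.w = search.w]
3. search.y = 109  [search.top = header.bottom + 10]
4. search.h = 64  [search.h = 64]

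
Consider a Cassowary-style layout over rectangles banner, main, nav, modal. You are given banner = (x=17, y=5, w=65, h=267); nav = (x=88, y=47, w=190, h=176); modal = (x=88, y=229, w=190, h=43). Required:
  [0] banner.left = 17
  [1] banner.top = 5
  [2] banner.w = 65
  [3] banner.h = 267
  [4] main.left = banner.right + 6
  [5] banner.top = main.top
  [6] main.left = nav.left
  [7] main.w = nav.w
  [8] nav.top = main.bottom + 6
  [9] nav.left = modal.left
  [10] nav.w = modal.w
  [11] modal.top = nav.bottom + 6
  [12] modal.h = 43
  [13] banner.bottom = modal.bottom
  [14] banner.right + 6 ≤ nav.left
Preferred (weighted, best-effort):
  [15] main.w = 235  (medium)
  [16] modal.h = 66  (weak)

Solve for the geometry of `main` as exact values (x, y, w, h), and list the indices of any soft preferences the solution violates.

1. main.x = 88  [main.left = banner.right + 6]
2. main.y = 5  [banner.top = main.top]
3. main.w = 190  [main.w = nav.w]
4. main.h = 36  [nav.top = main.bottom + 6]

main = (x=88, y=5, w=190, h=36)
violated soft preferences: 15, 16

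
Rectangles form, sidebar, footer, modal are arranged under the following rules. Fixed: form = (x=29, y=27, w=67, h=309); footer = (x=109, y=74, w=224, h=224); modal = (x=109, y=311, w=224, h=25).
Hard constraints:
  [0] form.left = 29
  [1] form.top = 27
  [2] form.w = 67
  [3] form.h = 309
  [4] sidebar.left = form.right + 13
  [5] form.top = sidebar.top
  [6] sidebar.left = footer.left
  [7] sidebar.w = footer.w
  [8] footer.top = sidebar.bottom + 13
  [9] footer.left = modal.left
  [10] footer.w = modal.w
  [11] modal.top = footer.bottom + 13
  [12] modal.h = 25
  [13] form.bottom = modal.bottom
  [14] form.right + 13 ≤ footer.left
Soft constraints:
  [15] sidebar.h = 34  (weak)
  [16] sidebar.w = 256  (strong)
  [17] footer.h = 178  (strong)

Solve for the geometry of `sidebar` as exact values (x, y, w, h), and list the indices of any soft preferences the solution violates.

sidebar = (x=109, y=27, w=224, h=34)
violated soft preferences: 16, 17

1. sidebar.x = 109  [sidebar.left = form.right + 13]
2. sidebar.y = 27  [form.top = sidebar.top]
3. sidebar.w = 224  [sidebar.w = footer.w]
4. sidebar.h = 34  [footer.top = sidebar.bottom + 13]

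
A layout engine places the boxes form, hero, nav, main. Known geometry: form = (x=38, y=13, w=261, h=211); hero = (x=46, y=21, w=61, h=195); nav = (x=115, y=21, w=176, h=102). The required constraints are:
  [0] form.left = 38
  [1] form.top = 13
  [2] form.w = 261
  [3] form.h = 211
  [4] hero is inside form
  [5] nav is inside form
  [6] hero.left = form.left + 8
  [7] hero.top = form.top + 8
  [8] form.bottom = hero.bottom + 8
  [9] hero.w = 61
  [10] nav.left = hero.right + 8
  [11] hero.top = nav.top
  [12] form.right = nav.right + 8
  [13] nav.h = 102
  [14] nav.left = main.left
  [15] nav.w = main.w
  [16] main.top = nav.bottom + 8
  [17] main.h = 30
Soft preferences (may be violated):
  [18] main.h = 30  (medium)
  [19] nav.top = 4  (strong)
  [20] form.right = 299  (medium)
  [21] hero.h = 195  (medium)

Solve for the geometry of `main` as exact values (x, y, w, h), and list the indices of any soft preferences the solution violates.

1. main.x = 115  [nav.left = main.left]
2. main.w = 176  [nav.w = main.w]
3. main.y = 131  [main.top = nav.bottom + 8]
4. main.h = 30  [main.h = 30]

main = (x=115, y=131, w=176, h=30)
violated soft preferences: 19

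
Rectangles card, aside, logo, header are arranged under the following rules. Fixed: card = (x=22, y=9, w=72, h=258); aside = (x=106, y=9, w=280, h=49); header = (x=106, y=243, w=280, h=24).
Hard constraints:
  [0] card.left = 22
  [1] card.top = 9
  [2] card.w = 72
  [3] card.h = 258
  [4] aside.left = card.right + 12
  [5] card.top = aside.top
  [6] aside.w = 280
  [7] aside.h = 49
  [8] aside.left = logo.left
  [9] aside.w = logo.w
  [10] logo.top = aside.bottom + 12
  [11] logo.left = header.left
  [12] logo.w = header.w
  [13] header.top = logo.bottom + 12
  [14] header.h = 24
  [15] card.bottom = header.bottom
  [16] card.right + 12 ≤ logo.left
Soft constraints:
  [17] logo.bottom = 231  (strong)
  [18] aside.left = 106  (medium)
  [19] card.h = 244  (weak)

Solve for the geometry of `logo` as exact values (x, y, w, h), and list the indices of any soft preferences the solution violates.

1. logo.x = 106  [aside.left = logo.left]
2. logo.w = 280  [aside.w = logo.w]
3. logo.y = 70  [logo.top = aside.bottom + 12]
4. logo.h = 161  [header.top = logo.bottom + 12]

logo = (x=106, y=70, w=280, h=161)
violated soft preferences: 19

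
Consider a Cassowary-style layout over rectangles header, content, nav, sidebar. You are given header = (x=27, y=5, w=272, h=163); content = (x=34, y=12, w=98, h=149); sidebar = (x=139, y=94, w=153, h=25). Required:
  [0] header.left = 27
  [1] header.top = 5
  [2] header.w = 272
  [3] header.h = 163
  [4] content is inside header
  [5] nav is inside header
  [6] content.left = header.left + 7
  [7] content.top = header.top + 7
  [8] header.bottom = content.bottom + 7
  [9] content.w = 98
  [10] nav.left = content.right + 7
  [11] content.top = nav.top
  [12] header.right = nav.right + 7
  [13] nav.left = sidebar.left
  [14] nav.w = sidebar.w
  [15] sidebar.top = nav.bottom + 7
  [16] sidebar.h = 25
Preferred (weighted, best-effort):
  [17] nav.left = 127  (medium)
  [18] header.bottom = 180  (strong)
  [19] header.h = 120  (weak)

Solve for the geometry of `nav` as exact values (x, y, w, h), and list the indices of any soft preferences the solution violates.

nav = (x=139, y=12, w=153, h=75)
violated soft preferences: 17, 18, 19

1. nav.x = 139  [nav.left = content.right + 7]
2. nav.y = 12  [content.top = nav.top]
3. nav.w = 153  [header.right = nav.right + 7]
4. nav.h = 75  [sidebar.top = nav.bottom + 7]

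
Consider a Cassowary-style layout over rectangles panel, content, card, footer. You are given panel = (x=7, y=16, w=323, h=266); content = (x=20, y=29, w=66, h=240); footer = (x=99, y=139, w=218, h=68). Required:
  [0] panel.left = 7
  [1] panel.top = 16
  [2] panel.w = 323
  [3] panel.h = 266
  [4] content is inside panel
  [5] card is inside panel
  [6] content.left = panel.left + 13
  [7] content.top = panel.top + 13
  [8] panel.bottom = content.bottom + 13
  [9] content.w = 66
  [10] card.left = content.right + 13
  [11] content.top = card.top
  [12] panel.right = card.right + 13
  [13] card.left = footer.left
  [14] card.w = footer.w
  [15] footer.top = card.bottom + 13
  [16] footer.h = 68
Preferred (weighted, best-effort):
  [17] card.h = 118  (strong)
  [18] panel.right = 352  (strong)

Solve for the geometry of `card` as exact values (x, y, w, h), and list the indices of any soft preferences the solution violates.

card = (x=99, y=29, w=218, h=97)
violated soft preferences: 17, 18

1. card.x = 99  [card.left = content.right + 13]
2. card.y = 29  [content.top = card.top]
3. card.w = 218  [panel.right = card.right + 13]
4. card.h = 97  [footer.top = card.bottom + 13]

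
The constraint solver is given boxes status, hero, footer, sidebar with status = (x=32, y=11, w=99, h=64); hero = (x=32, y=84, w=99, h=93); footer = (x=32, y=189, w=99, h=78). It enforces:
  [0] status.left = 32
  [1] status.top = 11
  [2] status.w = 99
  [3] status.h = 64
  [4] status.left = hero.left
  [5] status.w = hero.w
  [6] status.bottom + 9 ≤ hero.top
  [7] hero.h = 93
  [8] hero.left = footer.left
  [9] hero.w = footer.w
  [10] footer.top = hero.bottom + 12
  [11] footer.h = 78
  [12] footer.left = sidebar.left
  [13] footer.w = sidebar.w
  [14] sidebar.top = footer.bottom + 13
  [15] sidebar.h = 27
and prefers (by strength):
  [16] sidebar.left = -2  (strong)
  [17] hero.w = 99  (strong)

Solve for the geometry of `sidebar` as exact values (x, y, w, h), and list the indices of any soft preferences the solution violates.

sidebar = (x=32, y=280, w=99, h=27)
violated soft preferences: 16

1. sidebar.x = 32  [footer.left = sidebar.left]
2. sidebar.w = 99  [footer.w = sidebar.w]
3. sidebar.y = 280  [sidebar.top = footer.bottom + 13]
4. sidebar.h = 27  [sidebar.h = 27]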